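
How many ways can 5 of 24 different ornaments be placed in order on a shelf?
P(24,5) = 24!/(24-5)! = 5100480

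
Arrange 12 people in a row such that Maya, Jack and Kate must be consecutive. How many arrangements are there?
Treat the 3 as one block: (12-3+1)! × 3! = 3628800 × 6 = 21772800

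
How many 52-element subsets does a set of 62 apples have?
C(62,52) = 62!/(52!×10!) = 107518933731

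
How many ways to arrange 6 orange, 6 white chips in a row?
12! / (6! × 6!) = 924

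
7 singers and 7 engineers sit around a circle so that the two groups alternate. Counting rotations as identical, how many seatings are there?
Fix one of the singers: (7-1)! ways for the remaining singers, × 7! ways for the engineers = 720 × 5040 = 3628800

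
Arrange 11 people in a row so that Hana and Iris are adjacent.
Treat as block: (11-1)! × 2! = 3628800 × 2 = 7257600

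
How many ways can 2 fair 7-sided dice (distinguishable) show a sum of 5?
Coefficient of x^5 in (x + x² + ... + x^7)^2. By inclusion-exclusion on dice exceeding 7: Σ_j (-1)^j C(2,j)·C(5-1-7j, 1) = C(2,0)·C(4,1) = 1·4 = 4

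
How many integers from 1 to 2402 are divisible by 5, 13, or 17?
⌊2402/5⌋+⌊2402/13⌋+⌊2402/17⌋ - ⌊2402/65⌋-⌊2402/85⌋-⌊2402/221⌋ + ⌊2402/1105⌋ = 480+184+141 - 36-28-10 + 2 = 733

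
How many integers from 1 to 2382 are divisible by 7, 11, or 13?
⌊2382/7⌋+⌊2382/11⌋+⌊2382/13⌋ - ⌊2382/77⌋-⌊2382/91⌋-⌊2382/143⌋ + ⌊2382/1001⌋ = 340+216+183 - 30-26-16 + 2 = 669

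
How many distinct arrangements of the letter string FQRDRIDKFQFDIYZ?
15! / (2! × 2! × 1! × 1! × 1! × 3! × 2! × 3!) = 4540536000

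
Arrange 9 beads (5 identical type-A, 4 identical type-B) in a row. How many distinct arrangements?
9! / (5! × 4!) = 126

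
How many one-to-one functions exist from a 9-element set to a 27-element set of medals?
P(27,9) = 27!/(27-9)! = 1700755056000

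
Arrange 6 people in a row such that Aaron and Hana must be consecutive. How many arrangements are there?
Treat the 2 as one block: (6-2+1)! × 2! = 120 × 2 = 240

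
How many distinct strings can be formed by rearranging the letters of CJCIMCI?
7! / (3! × 1! × 1! × 2!) = 420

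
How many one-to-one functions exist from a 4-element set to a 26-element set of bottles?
P(26,4) = 26!/(26-4)! = 358800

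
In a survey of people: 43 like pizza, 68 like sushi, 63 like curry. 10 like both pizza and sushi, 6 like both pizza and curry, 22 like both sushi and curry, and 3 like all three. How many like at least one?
|A∪B∪C| = 43+68+63-10-6-22+3 = 139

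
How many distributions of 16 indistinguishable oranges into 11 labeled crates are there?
C(16+11-1, 11-1) = C(26, 10) = 5311735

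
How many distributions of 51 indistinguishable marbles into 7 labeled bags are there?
C(51+7-1, 7-1) = C(57, 6) = 36288252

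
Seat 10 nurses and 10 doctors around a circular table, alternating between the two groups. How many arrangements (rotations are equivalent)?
Fix one of the nurses: (10-1)! ways for the remaining nurses, × 10! ways for the doctors = 362880 × 3628800 = 1316818944000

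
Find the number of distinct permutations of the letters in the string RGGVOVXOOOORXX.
14! / (2! × 3! × 2! × 5! × 2!) = 15135120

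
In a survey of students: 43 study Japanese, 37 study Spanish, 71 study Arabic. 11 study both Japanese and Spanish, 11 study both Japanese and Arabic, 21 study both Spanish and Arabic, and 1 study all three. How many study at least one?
|A∪B∪C| = 43+37+71-11-11-21+1 = 109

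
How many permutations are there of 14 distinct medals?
14! = 87178291200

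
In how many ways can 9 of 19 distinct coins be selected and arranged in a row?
P(19,9) = 19!/(19-9)! = 33522128640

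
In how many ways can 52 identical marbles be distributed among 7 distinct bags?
C(52+7-1, 7-1) = C(58, 6) = 40475358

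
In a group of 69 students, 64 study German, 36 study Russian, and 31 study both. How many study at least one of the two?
|A∪B| = |A| + |B| - |A∩B| = 64 + 36 - 31 = 69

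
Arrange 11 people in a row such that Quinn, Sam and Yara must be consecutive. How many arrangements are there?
Treat the 3 as one block: (11-3+1)! × 3! = 362880 × 6 = 2177280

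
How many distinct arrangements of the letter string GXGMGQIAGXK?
11! / (1! × 1! × 1! × 1! × 4! × 2! × 1!) = 831600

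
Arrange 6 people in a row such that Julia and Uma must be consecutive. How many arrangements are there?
Treat the 2 as one block: (6-2+1)! × 2! = 120 × 2 = 240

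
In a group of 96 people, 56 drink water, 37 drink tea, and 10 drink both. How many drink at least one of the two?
|A∪B| = |A| + |B| - |A∩B| = 56 + 37 - 10 = 83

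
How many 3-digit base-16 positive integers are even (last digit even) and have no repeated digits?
Last∈{0,2,4,6,8,10,12,14}. Last=0: 210. Last nonzero: 7×14×P(14,1) = 1372. Total = 1582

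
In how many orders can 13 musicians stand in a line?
13! = 6227020800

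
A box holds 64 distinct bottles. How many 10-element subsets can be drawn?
C(64,10) = 64!/(10!×54!) = 151473214816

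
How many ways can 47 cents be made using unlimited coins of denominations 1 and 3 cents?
Coefficient of x^47 in 1/(1-x^1) · 1/(1-x^3). Use j coins of 3 for j = 0..⌊47/3⌋ = 15, the rest in 1s: 15 + 1 = 16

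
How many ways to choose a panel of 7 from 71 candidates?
C(71,7) = 71!/(7!×64!) = 1329890705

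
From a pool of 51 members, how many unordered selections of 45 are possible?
C(51,45) = 51!/(45!×6!) = 18009460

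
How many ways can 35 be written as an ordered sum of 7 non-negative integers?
C(35+7-1, 7-1) = C(41, 6) = 4496388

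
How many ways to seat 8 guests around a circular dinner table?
Circular: fix one position, arrange the rest. (8-1)! = 5040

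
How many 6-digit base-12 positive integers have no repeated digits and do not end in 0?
Last digit: 11 nonzero choices. First digit: 10 (nonzero, ≠last). Middle 4: P(10,4) = 5040. Total = 554400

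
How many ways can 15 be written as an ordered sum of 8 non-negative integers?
C(15+8-1, 8-1) = C(22, 7) = 170544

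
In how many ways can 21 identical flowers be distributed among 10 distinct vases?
C(21+10-1, 10-1) = C(30, 9) = 14307150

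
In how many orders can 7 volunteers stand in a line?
7! = 5040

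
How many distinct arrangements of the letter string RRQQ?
4! / (2! × 2!) = 6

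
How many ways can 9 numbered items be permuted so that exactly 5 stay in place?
Choose the 5 fixed points C(9,5) = 126, derange the rest: !4 = Σ_{j=0}^{4} (-1)^j·4!/j! = 24 - 24 + 12 - 4 + 1 = 9. Product = 126 × 9 = 1134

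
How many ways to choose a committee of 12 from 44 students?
C(44,12) = 44!/(12!×32!) = 21090682613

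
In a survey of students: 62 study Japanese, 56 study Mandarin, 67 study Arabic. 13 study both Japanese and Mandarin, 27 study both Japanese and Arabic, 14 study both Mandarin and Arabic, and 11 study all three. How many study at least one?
|A∪B∪C| = 62+56+67-13-27-14+11 = 142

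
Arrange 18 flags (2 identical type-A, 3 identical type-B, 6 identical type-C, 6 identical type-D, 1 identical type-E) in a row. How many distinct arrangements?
18! / (2! × 3! × 6! × 6! × 1!) = 1029188160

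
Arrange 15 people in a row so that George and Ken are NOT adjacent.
Total - adjacent = 15! - (15-1)!×2 = 1307674368000 - 174356582400 = 1133317785600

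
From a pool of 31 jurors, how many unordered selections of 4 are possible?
C(31,4) = 31!/(4!×27!) = 31465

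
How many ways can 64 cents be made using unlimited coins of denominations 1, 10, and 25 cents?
Coefficient of x^64 in 1/(1-x^1) · 1/(1-x^10) · 1/(1-x^25). Case on j = number of 25-cent coins (j = 0..2); remainder r = 64 - 25j is made from {1,10} in ⌊r/10⌋+1 ways. r = 64, 39, 14 → 7 + 4 + 2 = 13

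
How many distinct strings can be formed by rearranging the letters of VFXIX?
5! / (1! × 2! × 1! × 1!) = 60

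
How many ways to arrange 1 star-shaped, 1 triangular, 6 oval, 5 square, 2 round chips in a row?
15! / (1! × 1! × 6! × 5! × 2!) = 7567560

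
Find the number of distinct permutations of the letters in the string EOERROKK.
8! / (2! × 2! × 2! × 2!) = 2520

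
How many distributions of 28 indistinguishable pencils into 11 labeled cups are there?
C(28+11-1, 11-1) = C(38, 10) = 472733756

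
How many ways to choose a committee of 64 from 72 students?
C(72,64) = 72!/(64!×8!) = 11969016345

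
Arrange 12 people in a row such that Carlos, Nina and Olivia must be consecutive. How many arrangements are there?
Treat the 3 as one block: (12-3+1)! × 3! = 3628800 × 6 = 21772800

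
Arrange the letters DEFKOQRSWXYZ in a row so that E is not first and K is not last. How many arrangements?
By inclusion-exclusion: 12! - 2×(12-1)! + (12-2)! = 479001600 - 79833600 + 3628800 = 402796800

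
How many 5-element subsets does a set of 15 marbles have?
C(15,5) = 15!/(5!×10!) = 3003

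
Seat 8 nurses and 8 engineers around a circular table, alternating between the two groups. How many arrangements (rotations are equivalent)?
Fix one of the nurses: (8-1)! ways for the remaining nurses, × 8! ways for the engineers = 5040 × 40320 = 203212800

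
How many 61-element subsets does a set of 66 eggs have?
C(66,61) = 66!/(61!×5!) = 8936928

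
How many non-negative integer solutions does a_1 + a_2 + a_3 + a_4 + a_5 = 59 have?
C(59+5-1, 5-1) = C(63, 4) = 595665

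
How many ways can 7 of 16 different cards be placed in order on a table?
P(16,7) = 16!/(16-7)! = 57657600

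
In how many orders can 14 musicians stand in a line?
14! = 87178291200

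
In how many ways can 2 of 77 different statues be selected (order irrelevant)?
C(77,2) = 77!/(2!×75!) = 2926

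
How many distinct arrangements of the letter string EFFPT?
5! / (1! × 1! × 1! × 2!) = 60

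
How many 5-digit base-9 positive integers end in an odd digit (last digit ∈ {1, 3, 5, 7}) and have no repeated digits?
Last∈{1,3,5,7}. Last=0: 0. Last nonzero: 4×7×P(7,3) = 5880. Total = 5880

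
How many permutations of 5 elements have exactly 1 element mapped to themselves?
Choose the 1 fixed point C(5,1) = 5, derange the rest: !4 = Σ_{j=0}^{4} (-1)^j·4!/j! = 24 - 24 + 12 - 4 + 1 = 9. Product = 5 × 9 = 45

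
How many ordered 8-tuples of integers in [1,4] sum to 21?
Coefficient of x^21 in (x + x² + ... + x^4)^8. By inclusion-exclusion on dice exceeding 4: Σ_j (-1)^j C(8,j)·C(21-1-4j, 7) = C(8,0)·C(20,7) - C(8,1)·C(16,7) + C(8,2)·C(12,7) - C(8,3)·C(8,7) = 1·77520 - 8·11440 + 28·792 - 56·8 = 7728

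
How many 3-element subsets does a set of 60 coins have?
C(60,3) = 60!/(3!×57!) = 34220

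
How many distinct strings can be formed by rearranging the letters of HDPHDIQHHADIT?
13! / (1! × 3! × 2! × 1! × 4! × 1! × 1!) = 21621600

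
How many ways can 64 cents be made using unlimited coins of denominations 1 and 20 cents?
Coefficient of x^64 in 1/(1-x^1) · 1/(1-x^20). Use j coins of 20 for j = 0..⌊64/20⌋ = 3, the rest in 1s: 3 + 1 = 4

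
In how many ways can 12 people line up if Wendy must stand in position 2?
Fix one position: (12-1)! = 39916800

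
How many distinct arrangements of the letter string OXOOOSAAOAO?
11! / (1! × 3! × 1! × 6!) = 9240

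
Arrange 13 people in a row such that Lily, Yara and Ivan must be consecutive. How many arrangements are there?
Treat the 3 as one block: (13-3+1)! × 3! = 39916800 × 6 = 239500800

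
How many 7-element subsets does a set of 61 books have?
C(61,7) = 61!/(7!×54!) = 436270780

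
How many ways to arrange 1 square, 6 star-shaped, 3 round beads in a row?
10! / (1! × 6! × 3!) = 840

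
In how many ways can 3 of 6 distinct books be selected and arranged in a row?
P(6,3) = 6!/(6-3)! = 120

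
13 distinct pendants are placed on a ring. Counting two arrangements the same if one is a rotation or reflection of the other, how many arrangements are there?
(13-1)!/2 = 479001600/2 = 239500800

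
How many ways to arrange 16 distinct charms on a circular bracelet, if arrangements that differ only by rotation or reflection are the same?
(16-1)!/2 = 1307674368000/2 = 653837184000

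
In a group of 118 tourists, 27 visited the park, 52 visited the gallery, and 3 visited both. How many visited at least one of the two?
|A∪B| = |A| + |B| - |A∩B| = 27 + 52 - 3 = 76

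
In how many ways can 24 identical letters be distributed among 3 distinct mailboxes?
C(24+3-1, 3-1) = C(26, 2) = 325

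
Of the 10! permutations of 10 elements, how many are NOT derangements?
Complement of the derangements. !10 = Σ_{j=0}^{10} (-1)^j·10!/j! = 3628800 - 3628800 + 1814400 - 604800 + 151200 - 30240 + 5040 - 720 + 90 - 10 + 1 = 1334961. 10! - !10 = 3628800 - 1334961 = 2293839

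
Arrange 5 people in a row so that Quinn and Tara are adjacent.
Treat as block: (5-1)! × 2! = 24 × 2 = 48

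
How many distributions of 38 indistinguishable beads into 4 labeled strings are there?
C(38+4-1, 4-1) = C(41, 3) = 10660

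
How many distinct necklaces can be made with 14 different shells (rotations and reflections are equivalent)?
(14-1)!/2 = 6227020800/2 = 3113510400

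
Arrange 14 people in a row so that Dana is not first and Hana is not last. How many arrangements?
By inclusion-exclusion: 14! - 2×(14-1)! + (14-2)! = 87178291200 - 12454041600 + 479001600 = 75203251200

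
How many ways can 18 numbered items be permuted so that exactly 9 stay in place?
Choose the 9 fixed points C(18,9) = 48620, derange the rest: !9 = Σ_{j=0}^{9} (-1)^j·9!/j! = 362880 - 362880 + 181440 - 60480 + 15120 - 3024 + 504 - 72 + 9 - 1 = 133496. Product = 48620 × 133496 = 6490575520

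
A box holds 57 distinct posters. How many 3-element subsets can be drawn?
C(57,3) = 57!/(3!×54!) = 29260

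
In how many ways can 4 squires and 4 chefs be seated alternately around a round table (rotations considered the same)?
Fix one of the squires: (4-1)! ways for the remaining squires, × 4! ways for the chefs = 6 × 24 = 144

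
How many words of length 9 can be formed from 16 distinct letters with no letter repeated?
P(16,9) = 16!/(16-9)! = 4151347200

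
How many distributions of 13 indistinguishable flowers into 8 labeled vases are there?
C(13+8-1, 8-1) = C(20, 7) = 77520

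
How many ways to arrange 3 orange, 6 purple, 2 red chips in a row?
11! / (3! × 6! × 2!) = 4620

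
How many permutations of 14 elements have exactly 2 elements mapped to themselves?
Choose the 2 fixed points C(14,2) = 91, derange the rest: !12 = Σ_{j=0}^{12} (-1)^j·12!/j! = 479001600 - 479001600 + 239500800 - 79833600 + 19958400 - 3991680 + 665280 - 95040 + 11880 - 1320 + 132 - 12 + 1 = 176214841. Product = 91 × 176214841 = 16035550531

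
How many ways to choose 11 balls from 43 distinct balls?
C(43,11) = 43!/(11!×32!) = 5752004349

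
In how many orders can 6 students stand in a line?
6! = 720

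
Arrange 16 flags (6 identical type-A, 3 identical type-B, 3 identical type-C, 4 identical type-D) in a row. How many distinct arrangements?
16! / (6! × 3! × 3! × 4!) = 33633600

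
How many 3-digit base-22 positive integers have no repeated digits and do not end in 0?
Last digit: 21 nonzero choices. First digit: 20 (nonzero, ≠last). Middle 1: P(20,1) = 20. Total = 8400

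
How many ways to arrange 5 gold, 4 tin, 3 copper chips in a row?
12! / (5! × 4! × 3!) = 27720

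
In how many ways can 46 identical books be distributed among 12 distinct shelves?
C(46+12-1, 12-1) = C(57, 11) = 184509266760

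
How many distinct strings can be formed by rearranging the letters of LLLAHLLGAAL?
11! / (1! × 6! × 3! × 1!) = 9240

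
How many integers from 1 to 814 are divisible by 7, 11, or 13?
⌊814/7⌋+⌊814/11⌋+⌊814/13⌋ - ⌊814/77⌋-⌊814/91⌋-⌊814/143⌋ + ⌊814/1001⌋ = 116+74+62 - 10-8-5 + 0 = 229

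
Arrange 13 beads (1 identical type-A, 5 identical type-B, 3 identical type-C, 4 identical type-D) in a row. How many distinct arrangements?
13! / (1! × 5! × 3! × 4!) = 360360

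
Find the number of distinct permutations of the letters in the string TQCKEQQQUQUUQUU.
15! / (1! × 1! × 1! × 5! × 1! × 6!) = 15135120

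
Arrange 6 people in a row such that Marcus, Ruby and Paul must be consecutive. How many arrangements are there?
Treat the 3 as one block: (6-3+1)! × 3! = 24 × 6 = 144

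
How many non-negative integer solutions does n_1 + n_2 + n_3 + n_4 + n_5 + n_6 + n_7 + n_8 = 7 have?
C(7+8-1, 8-1) = C(14, 7) = 3432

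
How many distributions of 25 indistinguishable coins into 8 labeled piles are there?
C(25+8-1, 8-1) = C(32, 7) = 3365856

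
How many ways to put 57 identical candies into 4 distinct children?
C(57+4-1, 4-1) = C(60, 3) = 34220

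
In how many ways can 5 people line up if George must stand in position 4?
Fix one position: (5-1)! = 24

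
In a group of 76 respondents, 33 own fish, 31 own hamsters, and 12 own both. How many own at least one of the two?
|A∪B| = |A| + |B| - |A∩B| = 33 + 31 - 12 = 52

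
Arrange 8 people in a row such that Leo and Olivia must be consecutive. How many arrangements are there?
Treat the 2 as one block: (8-2+1)! × 2! = 5040 × 2 = 10080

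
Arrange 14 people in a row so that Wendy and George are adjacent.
Treat as block: (14-1)! × 2! = 6227020800 × 2 = 12454041600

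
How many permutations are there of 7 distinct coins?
7! = 5040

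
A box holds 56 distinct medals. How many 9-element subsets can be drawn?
C(56,9) = 56!/(9!×47!) = 7575968400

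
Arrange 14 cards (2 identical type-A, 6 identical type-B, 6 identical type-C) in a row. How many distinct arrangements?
14! / (2! × 6! × 6!) = 84084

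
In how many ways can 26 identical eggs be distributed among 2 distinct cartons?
C(26+2-1, 2-1) = C(27, 1) = 27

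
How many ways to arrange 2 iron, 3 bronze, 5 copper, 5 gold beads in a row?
15! / (2! × 3! × 5! × 5!) = 7567560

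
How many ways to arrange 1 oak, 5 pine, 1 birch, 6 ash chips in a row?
13! / (1! × 5! × 1! × 6!) = 72072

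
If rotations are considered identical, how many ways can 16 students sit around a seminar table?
Circular: fix one position, arrange the rest. (16-1)! = 1307674368000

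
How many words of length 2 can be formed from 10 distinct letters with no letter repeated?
P(10,2) = 10!/(10-2)! = 90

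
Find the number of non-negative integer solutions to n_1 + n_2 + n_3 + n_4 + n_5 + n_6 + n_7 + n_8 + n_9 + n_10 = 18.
C(18+10-1, 10-1) = C(27, 9) = 4686825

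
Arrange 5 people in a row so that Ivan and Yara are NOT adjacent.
Total - adjacent = 5! - (5-1)!×2 = 120 - 48 = 72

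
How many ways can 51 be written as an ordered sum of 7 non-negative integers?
C(51+7-1, 7-1) = C(57, 6) = 36288252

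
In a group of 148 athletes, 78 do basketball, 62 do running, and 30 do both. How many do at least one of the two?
|A∪B| = |A| + |B| - |A∩B| = 78 + 62 - 30 = 110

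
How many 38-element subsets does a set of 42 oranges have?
C(42,38) = 42!/(38!×4!) = 111930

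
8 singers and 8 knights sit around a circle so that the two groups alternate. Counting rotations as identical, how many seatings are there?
Fix one of the singers: (8-1)! ways for the remaining singers, × 8! ways for the knights = 5040 × 40320 = 203212800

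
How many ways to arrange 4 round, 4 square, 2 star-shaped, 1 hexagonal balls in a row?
11! / (4! × 4! × 2! × 1!) = 34650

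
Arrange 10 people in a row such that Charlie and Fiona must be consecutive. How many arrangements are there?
Treat the 2 as one block: (10-2+1)! × 2! = 362880 × 2 = 725760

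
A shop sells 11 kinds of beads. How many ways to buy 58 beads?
C(58+11-1, 11-1) = C(68, 10) = 290752384208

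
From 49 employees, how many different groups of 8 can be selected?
C(49,8) = 49!/(8!×41!) = 450978066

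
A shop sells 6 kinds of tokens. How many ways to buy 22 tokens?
C(22+6-1, 6-1) = C(27, 5) = 80730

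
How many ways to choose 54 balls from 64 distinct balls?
C(64,54) = 64!/(54!×10!) = 151473214816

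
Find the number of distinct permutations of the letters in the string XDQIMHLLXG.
10! / (1! × 1! × 1! × 2! × 2! × 1! × 1! × 1!) = 907200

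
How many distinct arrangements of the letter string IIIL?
4! / (3! × 1!) = 4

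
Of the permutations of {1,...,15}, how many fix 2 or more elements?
Exactly j fixed points: C(15,j)·!(15-j); sum over j ≥ 2 (derangement numbers via !m = (m-1)·(!(m-1) + !(m-2)): !0..!13 = 1, 0, 1, 2, 9, 44, 265, 1854, 14833, 133496, 1334961, 14684570, 176214841, 2290792932). Σ_{j=2}^{15} C(15,j)·!(15-j) = C(15,2)·!13 + C(15,3)·!12 + C(15,4)·!11 + C(15,5)·!10 + C(15,6)·!9 + C(15,7)·!8 + C(15,8)·!7 + C(15,9)·!6 + C(15,10)·!5 + C(15,11)·!4 + C(15,12)·!3 + C(15,13)·!2 + C(15,14)·!1 + C(15,15)·!0 = 105·2290792932 + 455·176214841 + 1365·14684570 + 3003·1334961 + 5005·133496 + 6435·14833 + 6435·1854 + 5005·265 + 3003·44 + 1365·9 + 455·2 + 105·1 + 15·0 + 1·1 = 345541336531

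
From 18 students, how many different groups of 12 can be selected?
C(18,12) = 18!/(12!×6!) = 18564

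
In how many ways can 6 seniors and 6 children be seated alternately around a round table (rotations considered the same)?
Fix one of the seniors: (6-1)! ways for the remaining seniors, × 6! ways for the children = 120 × 720 = 86400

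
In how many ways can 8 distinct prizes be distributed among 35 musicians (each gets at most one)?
P(35,8) = 35!/(35-8)! = 948964262400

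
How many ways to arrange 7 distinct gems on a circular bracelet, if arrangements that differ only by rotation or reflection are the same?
(7-1)!/2 = 720/2 = 360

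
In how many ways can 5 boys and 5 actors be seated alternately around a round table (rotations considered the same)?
Fix one of the boys: (5-1)! ways for the remaining boys, × 5! ways for the actors = 24 × 120 = 2880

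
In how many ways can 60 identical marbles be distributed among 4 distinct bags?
C(60+4-1, 4-1) = C(63, 3) = 39711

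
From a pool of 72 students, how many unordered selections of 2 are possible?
C(72,2) = 72!/(2!×70!) = 2556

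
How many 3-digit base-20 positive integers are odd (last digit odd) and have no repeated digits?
Last∈{1,3,5,7,9,11,13,15,17,19}. Last=0: 0. Last nonzero: 10×18×P(18,1) = 3240. Total = 3240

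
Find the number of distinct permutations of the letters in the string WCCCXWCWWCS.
11! / (5! × 1! × 1! × 4!) = 13860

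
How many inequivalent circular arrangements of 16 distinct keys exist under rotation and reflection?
(16-1)!/2 = 1307674368000/2 = 653837184000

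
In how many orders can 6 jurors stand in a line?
6! = 720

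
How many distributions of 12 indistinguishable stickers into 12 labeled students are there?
C(12+12-1, 12-1) = C(23, 11) = 1352078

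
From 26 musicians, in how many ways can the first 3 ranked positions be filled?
P(26,3) = 26!/(26-3)! = 15600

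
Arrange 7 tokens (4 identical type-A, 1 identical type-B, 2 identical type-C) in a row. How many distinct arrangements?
7! / (4! × 1! × 2!) = 105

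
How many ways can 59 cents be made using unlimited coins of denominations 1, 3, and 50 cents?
Coefficient of x^59 in 1/(1-x^1) · 1/(1-x^3) · 1/(1-x^50). Case on j = number of 50-cent coins (j = 0..1); remainder r = 59 - 50j is made from {1,3} in ⌊r/3⌋+1 ways. r = 59, 9 → 20 + 4 = 24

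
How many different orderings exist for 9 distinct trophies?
9! = 362880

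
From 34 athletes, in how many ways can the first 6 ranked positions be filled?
P(34,6) = 34!/(34-6)! = 968330880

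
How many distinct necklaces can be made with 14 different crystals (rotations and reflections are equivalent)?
(14-1)!/2 = 6227020800/2 = 3113510400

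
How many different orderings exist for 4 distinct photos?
4! = 24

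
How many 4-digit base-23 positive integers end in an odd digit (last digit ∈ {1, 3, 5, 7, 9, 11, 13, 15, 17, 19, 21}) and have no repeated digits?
Last∈{1,3,5,7,9,11,13,15,17,19,21}. Last=0: 0. Last nonzero: 11×21×P(21,2) = 97020. Total = 97020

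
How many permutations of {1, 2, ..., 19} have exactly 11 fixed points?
Choose the 11 fixed points C(19,11) = 75582, derange the rest: !8 = Σ_{j=0}^{8} (-1)^j·8!/j! = 40320 - 40320 + 20160 - 6720 + 1680 - 336 + 56 - 8 + 1 = 14833. Product = 75582 × 14833 = 1121107806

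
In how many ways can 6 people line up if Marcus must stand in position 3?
Fix one position: (6-1)! = 120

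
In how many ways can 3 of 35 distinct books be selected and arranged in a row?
P(35,3) = 35!/(35-3)! = 39270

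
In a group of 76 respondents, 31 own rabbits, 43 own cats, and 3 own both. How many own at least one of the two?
|A∪B| = |A| + |B| - |A∩B| = 31 + 43 - 3 = 71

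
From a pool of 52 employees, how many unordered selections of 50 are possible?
C(52,50) = 52!/(50!×2!) = 1326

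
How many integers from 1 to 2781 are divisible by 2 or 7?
⌊2781/2⌋ + ⌊2781/7⌋ - ⌊2781/14⌋ = 1390 + 397 - 198 = 1589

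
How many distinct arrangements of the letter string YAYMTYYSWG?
10! / (1! × 4! × 1! × 1! × 1! × 1! × 1!) = 151200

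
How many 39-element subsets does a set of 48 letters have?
C(48,39) = 48!/(39!×9!) = 1677106640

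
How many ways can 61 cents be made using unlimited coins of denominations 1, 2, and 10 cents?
Coefficient of x^61 in 1/(1-x^1) · 1/(1-x^2) · 1/(1-x^10). Case on j = number of 10-cent coins (j = 0..6); remainder r = 61 - 10j is made from {1,2} in ⌊r/2⌋+1 ways. r = 61, 51, 41, 31, 21, 11, 1 → 31 + 26 + 21 + 16 + 11 + 6 + 1 = 112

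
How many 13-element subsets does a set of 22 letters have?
C(22,13) = 22!/(13!×9!) = 497420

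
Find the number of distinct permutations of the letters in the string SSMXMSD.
7! / (2! × 3! × 1! × 1!) = 420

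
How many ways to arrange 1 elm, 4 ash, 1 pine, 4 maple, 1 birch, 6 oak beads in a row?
17! / (1! × 4! × 1! × 4! × 1! × 6!) = 857656800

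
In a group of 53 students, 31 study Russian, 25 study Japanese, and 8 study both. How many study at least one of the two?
|A∪B| = |A| + |B| - |A∩B| = 31 + 25 - 8 = 48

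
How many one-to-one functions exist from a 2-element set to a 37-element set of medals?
P(37,2) = 37!/(37-2)! = 1332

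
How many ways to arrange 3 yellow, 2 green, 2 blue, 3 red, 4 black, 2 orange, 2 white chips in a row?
18! / (3! × 2! × 2! × 3! × 4! × 2! × 2!) = 463134672000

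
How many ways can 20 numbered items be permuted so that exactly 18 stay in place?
Choose the 18 fixed points C(20,18) = 190, derange the rest: !2 = Σ_{j=0}^{2} (-1)^j·2!/j! = 2 - 2 + 1 = 1. Product = 190 × 1 = 190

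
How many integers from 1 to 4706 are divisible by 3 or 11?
⌊4706/3⌋ + ⌊4706/11⌋ - ⌊4706/33⌋ = 1568 + 427 - 142 = 1853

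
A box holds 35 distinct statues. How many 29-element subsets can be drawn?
C(35,29) = 35!/(29!×6!) = 1623160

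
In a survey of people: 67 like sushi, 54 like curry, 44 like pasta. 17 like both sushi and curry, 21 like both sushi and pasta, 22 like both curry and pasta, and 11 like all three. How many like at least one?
|A∪B∪C| = 67+54+44-17-21-22+11 = 116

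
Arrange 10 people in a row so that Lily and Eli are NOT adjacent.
Total - adjacent = 10! - (10-1)!×2 = 3628800 - 725760 = 2903040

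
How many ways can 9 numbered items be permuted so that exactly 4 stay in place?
Choose the 4 fixed points C(9,4) = 126, derange the rest: !5 = Σ_{j=0}^{5} (-1)^j·5!/j! = 120 - 120 + 60 - 20 + 5 - 1 = 44. Product = 126 × 44 = 5544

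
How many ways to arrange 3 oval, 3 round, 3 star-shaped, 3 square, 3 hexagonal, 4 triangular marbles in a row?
19! / (3! × 3! × 3! × 3! × 3! × 4!) = 651819168000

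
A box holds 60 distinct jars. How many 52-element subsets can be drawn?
C(60,52) = 60!/(52!×8!) = 2558620845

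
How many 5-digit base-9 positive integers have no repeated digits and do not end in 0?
Last digit: 8 nonzero choices. First digit: 7 (nonzero, ≠last). Middle 3: P(7,3) = 210. Total = 11760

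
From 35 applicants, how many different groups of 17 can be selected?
C(35,17) = 35!/(17!×18!) = 4537567650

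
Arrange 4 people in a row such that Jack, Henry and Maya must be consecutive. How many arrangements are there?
Treat the 3 as one block: (4-3+1)! × 3! = 2 × 6 = 12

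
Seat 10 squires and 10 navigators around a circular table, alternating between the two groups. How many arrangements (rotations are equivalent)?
Fix one of the squires: (10-1)! ways for the remaining squires, × 10! ways for the navigators = 362880 × 3628800 = 1316818944000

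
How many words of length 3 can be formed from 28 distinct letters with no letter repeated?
P(28,3) = 28!/(28-3)! = 19656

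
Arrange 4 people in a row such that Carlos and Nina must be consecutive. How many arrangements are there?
Treat the 2 as one block: (4-2+1)! × 2! = 6 × 2 = 12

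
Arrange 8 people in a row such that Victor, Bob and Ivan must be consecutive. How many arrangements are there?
Treat the 3 as one block: (8-3+1)! × 3! = 720 × 6 = 4320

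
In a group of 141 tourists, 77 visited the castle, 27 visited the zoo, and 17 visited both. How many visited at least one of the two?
|A∪B| = |A| + |B| - |A∩B| = 77 + 27 - 17 = 87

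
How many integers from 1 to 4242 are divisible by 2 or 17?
⌊4242/2⌋ + ⌊4242/17⌋ - ⌊4242/34⌋ = 2121 + 249 - 124 = 2246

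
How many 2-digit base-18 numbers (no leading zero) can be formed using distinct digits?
First digit: 17 choices (nonzero). Then descending: 17 × 17 = 289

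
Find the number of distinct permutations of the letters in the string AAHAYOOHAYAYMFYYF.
17! / (1! × 5! × 5! × 2! × 2! × 2!) = 3087564480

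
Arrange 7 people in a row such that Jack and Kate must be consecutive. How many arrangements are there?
Treat the 2 as one block: (7-2+1)! × 2! = 720 × 2 = 1440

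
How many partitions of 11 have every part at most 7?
Let r_j(i) = number of partitions of i into parts ≤ j, for i = 0..11. r_1(i) = 1 for all i; r_j(i) = r_{j-1}(i) + r_j(i-j). Rows j = 2..7: ≤2: 1 1 2 2 3 3 4 4 5 5 6 6; ≤3: 1 1 2 3 4 5 7 8 10 12 14 16; ≤4: 1 1 2 3 5 6 9 11 15 18 23 27; ≤5: 1 1 2 3 5 7 10 13 18 23 30 37; ≤6: 1 1 2 3 5 7 11 14 20 26 35 44; ≤7: 1 1 2 3 5 7 11 15 21 28 38 49. r_7(11) = 49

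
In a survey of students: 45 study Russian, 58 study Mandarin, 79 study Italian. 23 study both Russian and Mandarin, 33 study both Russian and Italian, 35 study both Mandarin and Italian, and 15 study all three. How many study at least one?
|A∪B∪C| = 45+58+79-23-33-35+15 = 106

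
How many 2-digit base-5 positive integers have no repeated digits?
First digit: 4 choices (nonzero). Then descending: 4 × 4 = 16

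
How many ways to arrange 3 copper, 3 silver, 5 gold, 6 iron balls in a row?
17! / (3! × 3! × 5! × 6!) = 114354240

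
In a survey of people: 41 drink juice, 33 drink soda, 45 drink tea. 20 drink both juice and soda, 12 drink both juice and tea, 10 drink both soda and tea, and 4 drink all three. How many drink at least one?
|A∪B∪C| = 41+33+45-20-12-10+4 = 81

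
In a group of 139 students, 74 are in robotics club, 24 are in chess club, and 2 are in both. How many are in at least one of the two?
|A∪B| = |A| + |B| - |A∩B| = 74 + 24 - 2 = 96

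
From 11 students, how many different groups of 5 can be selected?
C(11,5) = 11!/(5!×6!) = 462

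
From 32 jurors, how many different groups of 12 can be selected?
C(32,12) = 32!/(12!×20!) = 225792840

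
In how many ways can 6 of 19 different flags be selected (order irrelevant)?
C(19,6) = 19!/(6!×13!) = 27132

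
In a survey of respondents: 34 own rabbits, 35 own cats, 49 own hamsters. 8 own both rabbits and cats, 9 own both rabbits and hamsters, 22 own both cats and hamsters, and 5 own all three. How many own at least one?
|A∪B∪C| = 34+35+49-8-9-22+5 = 84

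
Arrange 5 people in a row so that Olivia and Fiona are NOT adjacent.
Total - adjacent = 5! - (5-1)!×2 = 120 - 48 = 72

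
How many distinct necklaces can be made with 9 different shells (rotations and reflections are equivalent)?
(9-1)!/2 = 40320/2 = 20160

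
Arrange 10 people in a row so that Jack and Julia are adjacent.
Treat as block: (10-1)! × 2! = 362880 × 2 = 725760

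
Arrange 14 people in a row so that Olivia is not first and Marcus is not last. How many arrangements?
By inclusion-exclusion: 14! - 2×(14-1)! + (14-2)! = 87178291200 - 12454041600 + 479001600 = 75203251200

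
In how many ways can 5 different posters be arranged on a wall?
5! = 120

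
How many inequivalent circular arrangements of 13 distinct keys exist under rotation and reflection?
(13-1)!/2 = 479001600/2 = 239500800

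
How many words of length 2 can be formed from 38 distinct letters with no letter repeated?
P(38,2) = 38!/(38-2)! = 1406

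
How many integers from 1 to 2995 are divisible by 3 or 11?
⌊2995/3⌋ + ⌊2995/11⌋ - ⌊2995/33⌋ = 998 + 272 - 90 = 1180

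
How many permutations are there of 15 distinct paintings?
15! = 1307674368000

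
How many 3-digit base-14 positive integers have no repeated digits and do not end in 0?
Last digit: 13 nonzero choices. First digit: 12 (nonzero, ≠last). Middle 1: P(12,1) = 12. Total = 1872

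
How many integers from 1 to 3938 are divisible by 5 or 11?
⌊3938/5⌋ + ⌊3938/11⌋ - ⌊3938/55⌋ = 787 + 358 - 71 = 1074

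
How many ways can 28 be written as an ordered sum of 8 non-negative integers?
C(28+8-1, 8-1) = C(35, 7) = 6724520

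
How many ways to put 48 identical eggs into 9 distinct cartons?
C(48+9-1, 9-1) = C(56, 8) = 1420494075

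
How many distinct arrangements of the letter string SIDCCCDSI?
9! / (2! × 2! × 3! × 2!) = 7560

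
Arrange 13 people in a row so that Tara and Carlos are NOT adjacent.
Total - adjacent = 13! - (13-1)!×2 = 6227020800 - 958003200 = 5269017600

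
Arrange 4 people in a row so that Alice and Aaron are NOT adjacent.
Total - adjacent = 4! - (4-1)!×2 = 24 - 12 = 12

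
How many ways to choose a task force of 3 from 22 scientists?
C(22,3) = 22!/(3!×19!) = 1540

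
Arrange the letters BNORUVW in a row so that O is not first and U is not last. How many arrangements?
By inclusion-exclusion: 7! - 2×(7-1)! + (7-2)! = 5040 - 1440 + 120 = 3720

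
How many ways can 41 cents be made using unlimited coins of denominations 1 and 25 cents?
Coefficient of x^41 in 1/(1-x^1) · 1/(1-x^25). Use j coins of 25 for j = 0..⌊41/25⌋ = 1, the rest in 1s: 1 + 1 = 2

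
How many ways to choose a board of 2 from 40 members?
C(40,2) = 40!/(2!×38!) = 780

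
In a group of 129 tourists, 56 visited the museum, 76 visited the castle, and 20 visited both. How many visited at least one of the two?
|A∪B| = |A| + |B| - |A∩B| = 56 + 76 - 20 = 112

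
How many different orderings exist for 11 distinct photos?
11! = 39916800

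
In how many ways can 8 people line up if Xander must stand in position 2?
Fix one position: (8-1)! = 5040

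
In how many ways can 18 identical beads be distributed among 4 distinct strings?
C(18+4-1, 4-1) = C(21, 3) = 1330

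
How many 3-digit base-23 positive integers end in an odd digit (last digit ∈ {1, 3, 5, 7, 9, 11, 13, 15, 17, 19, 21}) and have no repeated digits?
Last∈{1,3,5,7,9,11,13,15,17,19,21}. Last=0: 0. Last nonzero: 11×21×P(21,1) = 4851. Total = 4851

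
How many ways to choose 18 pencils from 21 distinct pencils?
C(21,18) = 21!/(18!×3!) = 1330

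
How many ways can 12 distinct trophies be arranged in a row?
12! = 479001600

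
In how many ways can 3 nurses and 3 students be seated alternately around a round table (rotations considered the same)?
Fix one of the nurses: (3-1)! ways for the remaining nurses, × 3! ways for the students = 2 × 6 = 12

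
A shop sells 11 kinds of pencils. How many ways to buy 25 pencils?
C(25+11-1, 11-1) = C(35, 10) = 183579396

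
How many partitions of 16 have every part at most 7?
Let r_j(i) = number of partitions of i into parts ≤ j, for i = 0..16. r_1(i) = 1 for all i; r_j(i) = r_{j-1}(i) + r_j(i-j). Rows j = 2..7: ≤2: 1 1 2 2 3 3 4 4 5 5 6 6 7 7 8 8 9; ≤3: 1 1 2 3 4 5 7 8 10 12 14 16 19 21 24 27 30; ≤4: 1 1 2 3 5 6 9 11 15 18 23 27 34 39 47 54 64; ≤5: 1 1 2 3 5 7 10 13 18 23 30 37 47 57 70 84 101; ≤6: 1 1 2 3 5 7 11 14 20 26 35 44 58 71 90 110 136; ≤7: 1 1 2 3 5 7 11 15 21 28 38 49 65 82 105 131 164. r_7(16) = 164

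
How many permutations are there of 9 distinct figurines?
9! = 362880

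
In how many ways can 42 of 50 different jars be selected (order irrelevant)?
C(50,42) = 50!/(42!×8!) = 536878650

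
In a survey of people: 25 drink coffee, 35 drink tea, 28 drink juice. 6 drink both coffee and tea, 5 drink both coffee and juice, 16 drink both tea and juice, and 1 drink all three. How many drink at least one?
|A∪B∪C| = 25+35+28-6-5-16+1 = 62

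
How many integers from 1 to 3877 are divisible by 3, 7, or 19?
⌊3877/3⌋+⌊3877/7⌋+⌊3877/19⌋ - ⌊3877/21⌋-⌊3877/57⌋-⌊3877/133⌋ + ⌊3877/399⌋ = 1292+553+204 - 184-68-29 + 9 = 1777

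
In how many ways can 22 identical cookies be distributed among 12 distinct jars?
C(22+12-1, 12-1) = C(33, 11) = 193536720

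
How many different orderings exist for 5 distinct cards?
5! = 120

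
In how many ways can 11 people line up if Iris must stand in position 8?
Fix one position: (11-1)! = 3628800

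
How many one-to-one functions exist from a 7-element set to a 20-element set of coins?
P(20,7) = 20!/(20-7)! = 390700800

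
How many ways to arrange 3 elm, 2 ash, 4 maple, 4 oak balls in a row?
13! / (3! × 2! × 4! × 4!) = 900900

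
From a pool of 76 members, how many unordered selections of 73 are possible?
C(76,73) = 76!/(73!×3!) = 70300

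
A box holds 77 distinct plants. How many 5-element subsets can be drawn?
C(77,5) = 77!/(5!×72!) = 19757815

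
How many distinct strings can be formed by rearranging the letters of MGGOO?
5! / (2! × 2! × 1!) = 30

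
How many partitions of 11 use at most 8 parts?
By conjugation, equals partitions of 11 into parts ≤ 8. Let r_j(i) = number of partitions of i into parts ≤ j, for i = 0..11. r_1(i) = 1 for all i; r_j(i) = r_{j-1}(i) + r_j(i-j). Rows j = 2..8: ≤2: 1 1 2 2 3 3 4 4 5 5 6 6; ≤3: 1 1 2 3 4 5 7 8 10 12 14 16; ≤4: 1 1 2 3 5 6 9 11 15 18 23 27; ≤5: 1 1 2 3 5 7 10 13 18 23 30 37; ≤6: 1 1 2 3 5 7 11 14 20 26 35 44; ≤7: 1 1 2 3 5 7 11 15 21 28 38 49; ≤8: 1 1 2 3 5 7 11 15 22 29 40 52. r_8(11) = 52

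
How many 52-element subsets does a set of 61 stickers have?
C(61,52) = 61!/(52!×9!) = 17341763505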